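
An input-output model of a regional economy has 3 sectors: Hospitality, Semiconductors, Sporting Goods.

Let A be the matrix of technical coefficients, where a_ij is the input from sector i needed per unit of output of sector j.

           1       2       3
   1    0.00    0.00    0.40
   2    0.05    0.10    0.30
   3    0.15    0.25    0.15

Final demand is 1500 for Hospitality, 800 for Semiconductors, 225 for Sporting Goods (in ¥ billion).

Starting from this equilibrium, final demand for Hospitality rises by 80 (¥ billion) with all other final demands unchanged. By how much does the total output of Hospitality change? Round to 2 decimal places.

I − A =
  [   1.00     0.00    -0.40]
  [  -0.05     0.90    -0.30]
  [  -0.15    -0.25     0.85]
Cofactors of I−A, C_ij = (−1)^(i+j)·(minor ij) (rows/columns in the sector order above):
  C_11 = (0.90)(0.85) − (-0.30)(-0.25) = 0.6900
  C_12 = −[(-0.05)(0.85) − (-0.30)(-0.15)] = 0.0875
  C_13 = (-0.05)(-0.25) − (0.90)(-0.15) = 0.1475
  C_21 = −[(0.00)(0.85) − (-0.40)(-0.25)] = 0.1000
  C_22 = (1.00)(0.85) − (-0.40)(-0.15) = 0.7900
  C_23 = −[(1.00)(-0.25) − (0.00)(-0.15)] = 0.2500
  C_31 = (0.00)(-0.30) − (-0.40)(0.90) = 0.3600
  C_32 = −[(1.00)(-0.30) − (-0.40)(-0.05)] = 0.3200
  C_33 = (1.00)(0.90) − (0.00)(-0.05) = 0.9000
det(I−A) = Σ_j (I−A)_1j·C_1j = (1.00)(0.6900) + (0.00)(0.0875) + (-0.40)(0.1475) = 0.6310
adj(I−A) = Cᵀ =
  [ 0.6900   0.1000   0.3600]
  [ 0.0875   0.7900   0.3200]
  [ 0.1475   0.2500   0.9000]
(I − A)⁻¹ = adj(I−A) / det(I−A) ≈
  [   1.0935     0.1585     0.5705]
  [   0.1387     1.2520     0.5071]
  [   0.2338     0.3962     1.4263]
Δx = (I − A)⁻¹ Δd with Δd having +80 in the Hospitality component and 0 elsewhere.
So Δx_1 = L_11 · (+80), where L_11 = adj(I−A)_11 / det(I−A) = 0.6900 / 0.6310.
Δx_1 = 0.6900 × (+80) / 0.6310 = 55.20 / 0.6310 ≈ 87.48.

Δx_1 = 87.48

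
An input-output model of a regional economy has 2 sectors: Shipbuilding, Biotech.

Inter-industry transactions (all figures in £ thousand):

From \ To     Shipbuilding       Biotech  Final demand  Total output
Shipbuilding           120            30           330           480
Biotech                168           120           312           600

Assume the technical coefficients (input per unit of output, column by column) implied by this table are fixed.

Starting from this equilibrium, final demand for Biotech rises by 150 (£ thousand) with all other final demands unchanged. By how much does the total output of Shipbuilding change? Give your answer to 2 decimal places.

Δx_S = 12.88

Technical coefficients a_ij = z_ij / X_j:
  a_SS = 120/480 = 0.25, a_BS = 168/480 = 0.35
  a_SB = 30/600 = 0.05, a_BB = 120/600 = 0.20
I − A =
  [   0.75    -0.05]
  [  -0.35     0.80]
det(I−A) = (0.75)(0.80) − (-0.05)(-0.35) = 0.5825
adj(I−A) = [[0.80, 0.05], [0.35, 0.75]]
(I − A)⁻¹ = adj(I−A) / det(I−A) ≈
  [   1.3734     0.0858]
  [   0.6009     1.2876]
Δx = (I − A)⁻¹ Δd with Δd having +150 in the Biotech component and 0 elsewhere.
So Δx_S = L_SB · (+150), where L_SB = adj(I−A)_SB / det(I−A) = 0.05 / 0.5825.
Δx_S = 0.05 × (+150) / 0.5825 = 7.50 / 0.5825 ≈ 12.88.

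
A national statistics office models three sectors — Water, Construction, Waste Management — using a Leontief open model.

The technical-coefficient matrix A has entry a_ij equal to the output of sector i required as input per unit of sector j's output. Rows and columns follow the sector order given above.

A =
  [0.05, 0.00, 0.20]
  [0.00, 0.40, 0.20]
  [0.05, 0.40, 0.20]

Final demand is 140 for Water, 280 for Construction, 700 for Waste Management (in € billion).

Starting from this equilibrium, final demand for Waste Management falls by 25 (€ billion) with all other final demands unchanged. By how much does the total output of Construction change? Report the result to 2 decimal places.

Δx_2 = -12.70

I − A =
  [   0.95     0.00    -0.20]
  [   0.00     0.60    -0.20]
  [  -0.05    -0.40     0.80]
Cofactors of I−A, C_ij = (−1)^(i+j)·(minor ij) (rows/columns in the sector order above):
  C_11 = (0.60)(0.80) − (-0.20)(-0.40) = 0.4000
  C_12 = −[(0.00)(0.80) − (-0.20)(-0.05)] = 0.0100
  C_13 = (0.00)(-0.40) − (0.60)(-0.05) = 0.0300
  C_21 = −[(0.00)(0.80) − (-0.20)(-0.40)] = 0.0800
  C_22 = (0.95)(0.80) − (-0.20)(-0.05) = 0.7500
  C_23 = −[(0.95)(-0.40) − (0.00)(-0.05)] = 0.3800
  C_31 = (0.00)(-0.20) − (-0.20)(0.60) = 0.1200
  C_32 = −[(0.95)(-0.20) − (-0.20)(0.00)] = 0.1900
  C_33 = (0.95)(0.60) − (0.00)(0.00) = 0.5700
det(I−A) = Σ_j (I−A)_1j·C_1j = (0.95)(0.4000) + (0.00)(0.0100) + (-0.20)(0.0300) = 0.3740
adj(I−A) = Cᵀ =
  [ 0.4000   0.0800   0.1200]
  [ 0.0100   0.7500   0.1900]
  [ 0.0300   0.3800   0.5700]
(I − A)⁻¹ = adj(I−A) / det(I−A) ≈
  [   1.0695     0.2139     0.3209]
  [   0.0267     2.0053     0.5080]
  [   0.0802     1.0160     1.5241]
Δx = (I − A)⁻¹ Δd with Δd having -25 in the Waste Management component and 0 elsewhere.
So Δx_2 = L_23 · (-25), where L_23 = adj(I−A)_23 / det(I−A) = 0.1900 / 0.3740.
Δx_2 = 0.1900 × (-25) / 0.3740 = -4.75 / 0.3740 ≈ -12.70.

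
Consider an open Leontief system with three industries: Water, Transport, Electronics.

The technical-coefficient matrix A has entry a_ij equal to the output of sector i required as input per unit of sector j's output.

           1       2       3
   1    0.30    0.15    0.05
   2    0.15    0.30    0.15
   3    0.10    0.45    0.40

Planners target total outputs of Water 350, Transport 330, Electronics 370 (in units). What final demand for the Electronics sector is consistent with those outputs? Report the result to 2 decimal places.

I − A =
  [   0.70    -0.15    -0.05]
  [  -0.15     0.70    -0.15]
  [  -0.10    -0.45     0.60]
d = (I − A) x:
  d_1 = (+0.70)·350 + (-0.15)·330 + (-0.05)·370 = 177.00
  d_2 = (-0.15)·350 + (+0.70)·330 + (-0.15)·370 = 123.00
  d_3 = (-0.10)·350 + (-0.45)·330 + (+0.60)·370 = 38.50

d_3 = 38.50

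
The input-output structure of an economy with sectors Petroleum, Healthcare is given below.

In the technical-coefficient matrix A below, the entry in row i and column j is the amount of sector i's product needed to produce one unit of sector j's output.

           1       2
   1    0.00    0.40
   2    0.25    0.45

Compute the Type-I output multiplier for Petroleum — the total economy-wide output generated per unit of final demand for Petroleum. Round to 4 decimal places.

m_1 = 1.7778

I − A =
  [   1.00    -0.40]
  [  -0.25     0.55]
det(I−A) = (1.00)(0.55) − (-0.40)(-0.25) = 0.4500
adj(I−A) = [[0.55, 0.40], [0.25, 1.00]]
(I − A)⁻¹ = adj(I−A) / det(I−A) ≈
  [   1.22222     0.88889]
  [   0.55556     2.22222]
The output multiplier for sector j is the column-j sum of the Leontief inverse (I − A)⁻¹ = adj(I−A) / det(I−A).
Column 1 of adj(I−A): (0.55, 0.25); det(I−A) = 0.4500.
m_1 = (0.55 + 0.25) / 0.4500 = 0.80 / 0.4500 ≈ 1.7778.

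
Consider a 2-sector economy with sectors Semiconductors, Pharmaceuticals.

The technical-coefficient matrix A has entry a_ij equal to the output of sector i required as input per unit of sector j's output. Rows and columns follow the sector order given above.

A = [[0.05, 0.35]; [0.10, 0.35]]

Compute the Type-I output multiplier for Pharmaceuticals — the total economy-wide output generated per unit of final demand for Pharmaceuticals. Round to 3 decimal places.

I − A =
  [   0.95    -0.35]
  [  -0.10     0.65]
det(I−A) = (0.95)(0.65) − (-0.35)(-0.10) = 0.5825
adj(I−A) = [[0.65, 0.35], [0.10, 0.95]]
(I − A)⁻¹ = adj(I−A) / det(I−A) ≈
  [   1.1159     0.6009]
  [   0.1717     1.6309]
The output multiplier for sector j is the column-j sum of the Leontief inverse (I − A)⁻¹ = adj(I−A) / det(I−A).
Column 2 of adj(I−A): (0.35, 0.95); det(I−A) = 0.5825.
m_2 = (0.35 + 0.95) / 0.5825 = 1.30 / 0.5825 ≈ 2.232.

m_2 = 2.232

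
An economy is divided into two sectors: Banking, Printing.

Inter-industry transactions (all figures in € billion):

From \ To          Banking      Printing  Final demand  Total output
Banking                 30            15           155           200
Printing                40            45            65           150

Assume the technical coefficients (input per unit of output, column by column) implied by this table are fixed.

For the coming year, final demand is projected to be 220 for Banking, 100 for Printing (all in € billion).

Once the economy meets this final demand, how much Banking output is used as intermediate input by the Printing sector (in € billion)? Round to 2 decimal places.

z_12 = 22.43

Technical coefficients a_ij = z_ij / X_j:
  a_11 = 30/200 = 0.15, a_21 = 40/200 = 0.20
  a_12 = 15/150 = 0.10, a_22 = 45/150 = 0.30
I − A =
  [   0.85    -0.10]
  [  -0.20     0.70]
det(I−A) = (0.85)(0.70) − (-0.10)(-0.20) = 0.5750
adj(I−A) = [[0.70, 0.10], [0.20, 0.85]]
(I − A)⁻¹ = adj(I−A) / det(I−A) ≈
  [   1.2174     0.1739]
  [   0.3478     1.4783]
First solve x = (I − A)⁻¹ d = adj(I−A)·d / det(I−A); in particular x_2 = (0.20·220 + 0.85·100) / 0.5750 = 129.00 / 0.5750 ≈ 224.3478.
Intermediate flow from 1 to 2: z_12 = a_12 · x_2 = 0.10 × 129.00 / 0.5750 = 12.90 / 0.5750 ≈ 22.43.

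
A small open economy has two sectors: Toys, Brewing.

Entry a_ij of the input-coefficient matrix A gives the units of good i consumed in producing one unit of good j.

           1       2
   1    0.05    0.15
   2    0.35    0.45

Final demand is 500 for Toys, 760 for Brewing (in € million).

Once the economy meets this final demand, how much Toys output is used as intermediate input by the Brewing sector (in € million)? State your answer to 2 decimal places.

z_12 = 286.28

I − A =
  [   0.95    -0.15]
  [  -0.35     0.55]
det(I−A) = (0.95)(0.55) − (-0.15)(-0.35) = 0.4700
adj(I−A) = [[0.55, 0.15], [0.35, 0.95]]
(I − A)⁻¹ = adj(I−A) / det(I−A) ≈
  [   1.1702     0.3191]
  [   0.7447     2.0213]
First solve x = (I − A)⁻¹ d = adj(I−A)·d / det(I−A); in particular x_2 = (0.35·500 + 0.95·760) / 0.4700 = 897.00 / 0.4700 ≈ 1908.5106.
Intermediate flow from 1 to 2: z_12 = a_12 · x_2 = 0.15 × 897.00 / 0.4700 = 134.55 / 0.4700 ≈ 286.28.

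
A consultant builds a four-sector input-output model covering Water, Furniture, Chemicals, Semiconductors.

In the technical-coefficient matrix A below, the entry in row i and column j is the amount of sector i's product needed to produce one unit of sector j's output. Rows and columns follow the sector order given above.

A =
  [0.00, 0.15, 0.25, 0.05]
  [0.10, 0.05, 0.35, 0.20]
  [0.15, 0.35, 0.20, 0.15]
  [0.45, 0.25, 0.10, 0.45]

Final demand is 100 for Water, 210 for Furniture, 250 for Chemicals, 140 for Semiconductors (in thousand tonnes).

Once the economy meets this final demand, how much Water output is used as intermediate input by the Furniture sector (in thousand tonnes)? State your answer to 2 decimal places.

z_12 = 148.75

I − A =
  [   1.00    -0.15    -0.25    -0.05]
  [  -0.10     0.95    -0.35    -0.20]
  [  -0.15    -0.35     0.80    -0.15]
  [  -0.45    -0.25    -0.10     0.55]
Compute the cofactors C_ij = (−1)^(i+j)·(3×3 minor ij) of I−A; the adjugate is their transpose:
adj(I−A) = Cᵀ =
  [ 0.276250   0.133000   0.159125   0.116875]
  [ 0.170000   0.368750   0.241375   0.215375]
  [ 0.189500   0.246500   0.428125   0.223625]
  [ 0.337750   0.321250   0.317750   0.573250]
det(I−A) = Σ_j (I−A)_1j·C_1j = (1.00)(0.276250) + (-0.15)(0.170000) + (-0.25)(0.189500) + (-0.05)(0.337750) = 0.1864875
(I − A)⁻¹ = adj(I−A) / det(I−A) ≈
  [   1.4813     0.7132     0.8533     0.6267]
  [   0.9116     1.9773     1.2943     1.1549]
  [   1.0162     1.3218     2.2957     1.1991]
  [   1.8111     1.7226     1.7039     3.0739]
First solve x = (I − A)⁻¹ d = adj(I−A)·d / det(I−A); in particular x_2 = (0.170000·100 + 0.368750·210 + 0.241375·250 + 0.215375·140) / 0.1864875 = 184.93375 / 0.1864875 ≈ 991.6683.
Intermediate flow from 1 to 2: z_12 = a_12 · x_2 = 0.15 × 184.93375 / 0.1864875 = 27.7400625 / 0.1864875 ≈ 148.75.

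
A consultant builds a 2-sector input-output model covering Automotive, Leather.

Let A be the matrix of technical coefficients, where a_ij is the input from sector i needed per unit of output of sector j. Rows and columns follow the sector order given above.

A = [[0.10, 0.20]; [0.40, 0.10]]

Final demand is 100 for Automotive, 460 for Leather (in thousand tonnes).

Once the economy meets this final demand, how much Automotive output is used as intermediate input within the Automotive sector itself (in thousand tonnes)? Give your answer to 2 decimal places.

I − A =
  [   0.90    -0.20]
  [  -0.40     0.90]
det(I−A) = (0.90)(0.90) − (-0.20)(-0.40) = 0.7300
adj(I−A) = [[0.90, 0.20], [0.40, 0.90]]
(I − A)⁻¹ = adj(I−A) / det(I−A) ≈
  [   1.2329     0.2740]
  [   0.5479     1.2329]
First solve x = (I − A)⁻¹ d = adj(I−A)·d / det(I−A); in particular x_1 = (0.90·100 + 0.20·460) / 0.7300 = 182.00 / 0.7300 ≈ 249.3151.
Intermediate flow from 1 to 1: z_11 = a_11 · x_1 = 0.10 × 182.00 / 0.7300 = 18.20 / 0.7300 ≈ 24.93.

z_11 = 24.93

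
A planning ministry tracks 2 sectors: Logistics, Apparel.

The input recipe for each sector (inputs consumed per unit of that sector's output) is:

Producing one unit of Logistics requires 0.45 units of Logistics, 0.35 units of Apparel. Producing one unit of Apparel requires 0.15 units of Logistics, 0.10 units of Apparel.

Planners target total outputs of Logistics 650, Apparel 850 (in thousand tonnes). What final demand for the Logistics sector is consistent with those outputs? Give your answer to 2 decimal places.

d_1 = 230.00

I − A =
  [   0.55    -0.15]
  [  -0.35     0.90]
d = (I − A) x:
  d_1 = (+0.55)·650 + (-0.15)·850 = 230.00
  d_2 = (-0.35)·650 + (+0.90)·850 = 537.50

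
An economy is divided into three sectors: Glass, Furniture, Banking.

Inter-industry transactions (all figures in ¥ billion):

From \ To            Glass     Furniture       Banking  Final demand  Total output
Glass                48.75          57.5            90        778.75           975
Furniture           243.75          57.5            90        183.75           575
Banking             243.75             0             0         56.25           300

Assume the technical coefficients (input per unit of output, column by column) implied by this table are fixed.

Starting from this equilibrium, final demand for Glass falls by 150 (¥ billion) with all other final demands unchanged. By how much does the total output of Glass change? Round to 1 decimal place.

Δx_1 = -178.8

Technical coefficients a_ij = z_ij / X_j:
  a_11 = 48.75/975 = 0.05, a_21 = 243.75/975 = 0.25, a_31 = 243.75/975 = 0.25
  a_12 = 57.5/575 = 0.10, a_22 = 57.5/575 = 0.10, a_32 = 0/575 = 0.00
  a_13 = 90/300 = 0.30, a_23 = 90/300 = 0.30, a_33 = 0/300 = 0.00
I − A =
  [   0.95    -0.10    -0.30]
  [  -0.25     0.90    -0.30]
  [  -0.25     0.00     1.00]
Cofactors of I−A, C_ij = (−1)^(i+j)·(minor ij) (rows/columns in the sector order above):
  C_11 = (0.90)(1.00) − (-0.30)(0.00) = 0.9000
  C_12 = −[(-0.25)(1.00) − (-0.30)(-0.25)] = 0.3250
  C_13 = (-0.25)(0.00) − (0.90)(-0.25) = 0.2250
  C_21 = −[(-0.10)(1.00) − (-0.30)(0.00)] = 0.1000
  C_22 = (0.95)(1.00) − (-0.30)(-0.25) = 0.8750
  C_23 = −[(0.95)(0.00) − (-0.10)(-0.25)] = 0.0250
  C_31 = (-0.10)(-0.30) − (-0.30)(0.90) = 0.3000
  C_32 = −[(0.95)(-0.30) − (-0.30)(-0.25)] = 0.3600
  C_33 = (0.95)(0.90) − (-0.10)(-0.25) = 0.8300
det(I−A) = Σ_j (I−A)_1j·C_1j = (0.95)(0.9000) + (-0.10)(0.3250) + (-0.30)(0.2250) = 0.7550
adj(I−A) = Cᵀ =
  [ 0.9000   0.1000   0.3000]
  [ 0.3250   0.8750   0.3600]
  [ 0.2250   0.0250   0.8300]
(I − A)⁻¹ = adj(I−A) / det(I−A) ≈
  [   1.1921     0.1325     0.3974]
  [   0.4305     1.1589     0.4768]
  [   0.2980     0.0331     1.0993]
Δx = (I − A)⁻¹ Δd with Δd having -150 in the Glass component and 0 elsewhere.
So Δx_1 = L_11 · (-150), where L_11 = adj(I−A)_11 / det(I−A) = 0.9000 / 0.7550.
Δx_1 = 0.9000 × (-150) / 0.7550 = -135.00 / 0.7550 ≈ -178.8.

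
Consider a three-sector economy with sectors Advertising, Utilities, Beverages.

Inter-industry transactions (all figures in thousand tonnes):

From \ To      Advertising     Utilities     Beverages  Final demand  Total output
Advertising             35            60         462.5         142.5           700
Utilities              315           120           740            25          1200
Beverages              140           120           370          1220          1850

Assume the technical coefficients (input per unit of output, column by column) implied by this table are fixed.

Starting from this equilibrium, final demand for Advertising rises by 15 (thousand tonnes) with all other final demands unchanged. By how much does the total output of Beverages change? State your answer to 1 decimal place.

Technical coefficients a_ij = z_ij / X_j:
  a_AA = 35/700 = 0.05, a_UA = 315/700 = 0.45, a_BA = 140/700 = 0.20
  a_AU = 60/1200 = 0.05, a_UU = 120/1200 = 0.10, a_BU = 120/1200 = 0.10
  a_AB = 462.5/1850 = 0.25, a_UB = 740/1850 = 0.40, a_BB = 370/1850 = 0.20
I − A =
  [   0.95    -0.05    -0.25]
  [  -0.45     0.90    -0.40]
  [  -0.20    -0.10     0.80]
Cofactors of I−A, C_ij = (−1)^(i+j)·(minor ij) (rows/columns in the sector order above):
  C_11 = (0.90)(0.80) − (-0.40)(-0.10) = 0.6800
  C_12 = −[(-0.45)(0.80) − (-0.40)(-0.20)] = 0.4400
  C_13 = (-0.45)(-0.10) − (0.90)(-0.20) = 0.2250
  C_21 = −[(-0.05)(0.80) − (-0.25)(-0.10)] = 0.0650
  C_22 = (0.95)(0.80) − (-0.25)(-0.20) = 0.7100
  C_23 = −[(0.95)(-0.10) − (-0.05)(-0.20)] = 0.1050
  C_31 = (-0.05)(-0.40) − (-0.25)(0.90) = 0.2450
  C_32 = −[(0.95)(-0.40) − (-0.25)(-0.45)] = 0.4925
  C_33 = (0.95)(0.90) − (-0.05)(-0.45) = 0.8325
det(I−A) = Σ_j (I−A)_1j·C_1j = (0.95)(0.6800) + (-0.05)(0.4400) + (-0.25)(0.2250) = 0.56775
adj(I−A) = Cᵀ =
  [ 0.6800   0.0650   0.2450]
  [ 0.4400   0.7100   0.4925]
  [ 0.2250   0.1050   0.8325]
(I − A)⁻¹ = adj(I−A) / det(I−A) ≈
  [   1.1977     0.1145     0.4315]
  [   0.7750     1.2506     0.8675]
  [   0.3963     0.1849     1.4663]
Δx = (I − A)⁻¹ Δd with Δd having +15 in the Advertising component and 0 elsewhere.
So Δx_B = L_BA · (+15), where L_BA = adj(I−A)_BA / det(I−A) = 0.2250 / 0.56775.
Δx_B = 0.2250 × (+15) / 0.56775 = 3.375 / 0.56775 ≈ 5.9.

Δx_B = 5.9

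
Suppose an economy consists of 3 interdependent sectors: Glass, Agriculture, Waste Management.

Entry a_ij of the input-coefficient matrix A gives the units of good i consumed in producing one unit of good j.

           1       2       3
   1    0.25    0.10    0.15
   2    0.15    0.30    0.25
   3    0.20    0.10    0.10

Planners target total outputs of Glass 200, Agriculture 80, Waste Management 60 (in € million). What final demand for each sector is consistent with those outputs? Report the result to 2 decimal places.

I − A =
  [   0.75    -0.10    -0.15]
  [  -0.15     0.70    -0.25]
  [  -0.20    -0.10     0.90]
d = (I − A) x:
  d_1 = (+0.75)·200 + (-0.10)·80 + (-0.15)·60 = 133.00
  d_2 = (-0.15)·200 + (+0.70)·80 + (-0.25)·60 = 11.00
  d_3 = (-0.20)·200 + (-0.10)·80 + (+0.90)·60 = 6.00

d_1 = 133.00, d_2 = 11.00, d_3 = 6.00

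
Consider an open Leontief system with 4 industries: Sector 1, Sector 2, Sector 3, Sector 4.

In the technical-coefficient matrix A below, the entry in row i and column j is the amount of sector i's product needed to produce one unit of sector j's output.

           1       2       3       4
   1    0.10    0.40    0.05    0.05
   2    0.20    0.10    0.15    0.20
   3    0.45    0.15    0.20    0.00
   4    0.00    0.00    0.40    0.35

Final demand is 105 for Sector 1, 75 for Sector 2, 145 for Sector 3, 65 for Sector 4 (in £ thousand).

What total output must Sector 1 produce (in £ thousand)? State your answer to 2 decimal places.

x_1 = 286.54

I − A =
  [   0.90    -0.40    -0.05    -0.05]
  [  -0.20     0.90    -0.15    -0.20]
  [  -0.45    -0.15     0.80     0.00]
  [   0.00     0.00    -0.40     0.65]
Compute the cofactors C_ij = (−1)^(i+j)·(3×3 minor ij) of I−A; the adjugate is their transpose:
adj(I−A) = Cᵀ =
  [ 0.441375   0.215875   0.118250   0.100375]
  [ 0.183875   0.444375   0.170250   0.150875]
  [ 0.282750   0.204750   0.474500   0.084750]
  [ 0.174000   0.126000   0.292000   0.515000]
det(I−A) = Σ_j (I−A)_1j·C_1j = (0.90)(0.441375) + (-0.40)(0.183875) + (-0.05)(0.282750) + (-0.05)(0.174000) = 0.30085
(I − A)⁻¹ = adj(I−A) / det(I−A) ≈
  [   1.4671     0.7176     0.3931     0.3336]
  [   0.6112     1.4771     0.5659     0.5015]
  [   0.9398     0.6806     1.5772     0.2817]
  [   0.5784     0.4188     0.9706     1.7118]
x = (I − A)⁻¹ d = adj(I−A)·d / det(I−A), with det(I−A) = 0.30085:
  x_1 = (0.441375·105 + 0.215875·75 + 0.118250·145 + 0.100375·65) / 0.30085 = 86.205625 / 0.30085 ≈ 286.54
  x_2 = (0.183875·105 + 0.444375·75 + 0.170250·145 + 0.150875·65) / 0.30085 = 87.128125 / 0.30085 ≈ 289.61
  x_3 = (0.282750·105 + 0.204750·75 + 0.474500·145 + 0.084750·65) / 0.30085 = 119.35625 / 0.30085 ≈ 396.73
  x_4 = (0.174000·105 + 0.126000·75 + 0.292000·145 + 0.515000·65) / 0.30085 = 103.535 / 0.30085 ≈ 344.14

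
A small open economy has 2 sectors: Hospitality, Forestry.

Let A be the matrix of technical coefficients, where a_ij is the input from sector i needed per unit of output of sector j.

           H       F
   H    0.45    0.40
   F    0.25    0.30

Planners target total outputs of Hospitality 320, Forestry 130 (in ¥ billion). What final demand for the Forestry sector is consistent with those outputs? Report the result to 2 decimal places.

I − A =
  [   0.55    -0.40]
  [  -0.25     0.70]
d = (I − A) x:
  d_H = (+0.55)·320 + (-0.40)·130 = 124.00
  d_F = (-0.25)·320 + (+0.70)·130 = 11.00

d_F = 11.00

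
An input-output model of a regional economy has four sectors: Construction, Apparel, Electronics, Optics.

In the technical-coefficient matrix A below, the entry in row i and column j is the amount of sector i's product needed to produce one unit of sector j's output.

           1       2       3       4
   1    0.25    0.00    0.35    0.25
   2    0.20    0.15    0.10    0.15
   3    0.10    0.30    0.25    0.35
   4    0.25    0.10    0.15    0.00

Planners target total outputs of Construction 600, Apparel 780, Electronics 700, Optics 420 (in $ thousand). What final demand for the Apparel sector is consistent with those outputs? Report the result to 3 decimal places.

I − A =
  [   0.75     0.00    -0.35    -0.25]
  [  -0.20     0.85    -0.10    -0.15]
  [  -0.10    -0.30     0.75    -0.35]
  [  -0.25    -0.10    -0.15     1.00]
d = (I − A) x:
  d_1 = (+0.75)·600 + (+0.00)·780 + (-0.35)·700 + (-0.25)·420 = 100.000
  d_2 = (-0.20)·600 + (+0.85)·780 + (-0.10)·700 + (-0.15)·420 = 410.000
  d_3 = (-0.10)·600 + (-0.30)·780 + (+0.75)·700 + (-0.35)·420 = 84.000
  d_4 = (-0.25)·600 + (-0.10)·780 + (-0.15)·700 + (+1.00)·420 = 87.000

d_2 = 410.000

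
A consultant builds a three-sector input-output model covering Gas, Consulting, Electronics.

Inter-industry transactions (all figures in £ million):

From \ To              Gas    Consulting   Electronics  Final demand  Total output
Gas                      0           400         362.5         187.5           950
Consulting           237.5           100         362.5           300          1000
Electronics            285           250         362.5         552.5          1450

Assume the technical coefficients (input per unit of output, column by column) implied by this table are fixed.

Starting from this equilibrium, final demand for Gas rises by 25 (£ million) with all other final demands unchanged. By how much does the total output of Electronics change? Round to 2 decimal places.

Technical coefficients a_ij = z_ij / X_j:
  a_11 = 0/950 = 0.00, a_21 = 237.5/950 = 0.25, a_31 = 285/950 = 0.30
  a_12 = 400/1000 = 0.40, a_22 = 100/1000 = 0.10, a_32 = 250/1000 = 0.25
  a_13 = 362.5/1450 = 0.25, a_23 = 362.5/1450 = 0.25, a_33 = 362.5/1450 = 0.25
I − A =
  [   1.00    -0.40    -0.25]
  [  -0.25     0.90    -0.25]
  [  -0.30    -0.25     0.75]
Cofactors of I−A, C_ij = (−1)^(i+j)·(minor ij) (rows/columns in the sector order above):
  C_11 = (0.90)(0.75) − (-0.25)(-0.25) = 0.6125
  C_12 = −[(-0.25)(0.75) − (-0.25)(-0.30)] = 0.2625
  C_13 = (-0.25)(-0.25) − (0.90)(-0.30) = 0.3325
  C_21 = −[(-0.40)(0.75) − (-0.25)(-0.25)] = 0.3625
  C_22 = (1.00)(0.75) − (-0.25)(-0.30) = 0.6750
  C_23 = −[(1.00)(-0.25) − (-0.40)(-0.30)] = 0.3700
  C_31 = (-0.40)(-0.25) − (-0.25)(0.90) = 0.3250
  C_32 = −[(1.00)(-0.25) − (-0.25)(-0.25)] = 0.3125
  C_33 = (1.00)(0.90) − (-0.40)(-0.25) = 0.8000
det(I−A) = Σ_j (I−A)_1j·C_1j = (1.00)(0.6125) + (-0.40)(0.2625) + (-0.25)(0.3325) = 0.424375
adj(I−A) = Cᵀ =
  [ 0.6125   0.3625   0.3250]
  [ 0.2625   0.6750   0.3125]
  [ 0.3325   0.3700   0.8000]
(I − A)⁻¹ = adj(I−A) / det(I−A) ≈
  [   1.4433     0.8542     0.7658]
  [   0.6186     1.5906     0.7364]
  [   0.7835     0.8719     1.8851]
Δx = (I − A)⁻¹ Δd with Δd having +25 in the Gas component and 0 elsewhere.
So Δx_3 = L_31 · (+25), where L_31 = adj(I−A)_31 / det(I−A) = 0.3325 / 0.424375.
Δx_3 = 0.3325 × (+25) / 0.424375 = 8.3125 / 0.424375 ≈ 19.59.

Δx_3 = 19.59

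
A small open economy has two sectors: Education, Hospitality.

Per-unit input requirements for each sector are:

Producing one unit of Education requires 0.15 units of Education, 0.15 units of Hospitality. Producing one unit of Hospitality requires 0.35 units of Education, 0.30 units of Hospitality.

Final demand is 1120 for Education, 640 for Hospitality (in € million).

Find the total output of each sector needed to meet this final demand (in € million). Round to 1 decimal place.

I − A =
  [   0.85    -0.35]
  [  -0.15     0.70]
det(I−A) = (0.85)(0.70) − (-0.35)(-0.15) = 0.5425
adj(I−A) = [[0.70, 0.35], [0.15, 0.85]]
(I − A)⁻¹ = adj(I−A) / det(I−A) ≈
  [   1.2903     0.6452]
  [   0.2765     1.5668]
x = (I − A)⁻¹ d = adj(I−A)·d / det(I−A), with det(I−A) = 0.5425:
  x_E = (0.70·1120 + 0.35·640) / 0.5425 = 1008.00 / 0.5425 ≈ 1858.1
  x_H = (0.15·1120 + 0.85·640) / 0.5425 = 712.00 / 0.5425 ≈ 1312.4

x_E = 1858.1, x_H = 1312.4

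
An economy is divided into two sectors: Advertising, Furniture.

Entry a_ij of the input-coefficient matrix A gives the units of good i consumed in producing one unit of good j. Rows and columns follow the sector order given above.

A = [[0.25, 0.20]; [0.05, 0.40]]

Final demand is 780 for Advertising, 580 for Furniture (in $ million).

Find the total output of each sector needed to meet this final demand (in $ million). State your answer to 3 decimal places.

x_A = 1327.273, x_F = 1077.273

I − A =
  [   0.75    -0.20]
  [  -0.05     0.60]
det(I−A) = (0.75)(0.60) − (-0.20)(-0.05) = 0.4400
adj(I−A) = [[0.60, 0.20], [0.05, 0.75]]
(I − A)⁻¹ = adj(I−A) / det(I−A) ≈
  [   1.3636     0.4545]
  [   0.1136     1.7045]
x = (I − A)⁻¹ d = adj(I−A)·d / det(I−A), with det(I−A) = 0.4400:
  x_A = (0.60·780 + 0.20·580) / 0.4400 = 584.00 / 0.4400 ≈ 1327.273
  x_F = (0.05·780 + 0.75·580) / 0.4400 = 474.00 / 0.4400 ≈ 1077.273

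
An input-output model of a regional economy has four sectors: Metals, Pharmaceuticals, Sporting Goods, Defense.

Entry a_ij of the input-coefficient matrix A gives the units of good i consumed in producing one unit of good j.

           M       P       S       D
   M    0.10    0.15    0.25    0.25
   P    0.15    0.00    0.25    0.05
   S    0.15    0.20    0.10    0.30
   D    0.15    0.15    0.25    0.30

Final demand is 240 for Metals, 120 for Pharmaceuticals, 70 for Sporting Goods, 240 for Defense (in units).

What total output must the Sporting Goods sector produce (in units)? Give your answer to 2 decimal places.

I − A =
  [   0.90    -0.15    -0.25    -0.25]
  [  -0.15     1.00    -0.25    -0.05]
  [  -0.15    -0.20     0.90    -0.30]
  [  -0.15    -0.15    -0.25     0.70]
Compute the cofactors C_ij = (−1)^(i+j)·(3×3 minor ij) of I−A; the adjugate is their transpose:
adj(I−A) = Cᵀ =
  [ 0.499500   0.175750   0.273125   0.308000]
  [ 0.129375   0.418875   0.196875   0.160500]
  [ 0.178125   0.187125   0.563250   0.318375]
  [ 0.198375   0.194250   0.301875   0.694125]
det(I−A) = Σ_j (I−A)_1j·C_1j = (0.90)(0.499500) + (-0.15)(0.129375) + (-0.25)(0.178125) + (-0.25)(0.198375) = 0.33601875
(I − A)⁻¹ = adj(I−A) / det(I−A) ≈
  [   1.4865     0.5230     0.8128     0.9166]
  [   0.3850     1.2466     0.5859     0.4777]
  [   0.5301     0.5569     1.6762     0.9475]
  [   0.5904     0.5781     0.8984     2.0657]
x = (I − A)⁻¹ d = adj(I−A)·d / det(I−A), with det(I−A) = 0.33601875:
  x_M = (0.499500·240 + 0.175750·120 + 0.273125·70 + 0.308000·240) / 0.33601875 = 234.00875 / 0.33601875 ≈ 696.42
  x_P = (0.129375·240 + 0.418875·120 + 0.196875·70 + 0.160500·240) / 0.33601875 = 133.61625 / 0.33601875 ≈ 397.65
  x_S = (0.178125·240 + 0.187125·120 + 0.563250·70 + 0.318375·240) / 0.33601875 = 181.0425 / 0.33601875 ≈ 538.79
  x_D = (0.198375·240 + 0.194250·120 + 0.301875·70 + 0.694125·240) / 0.33601875 = 258.64125 / 0.33601875 ≈ 769.72

x_S = 538.79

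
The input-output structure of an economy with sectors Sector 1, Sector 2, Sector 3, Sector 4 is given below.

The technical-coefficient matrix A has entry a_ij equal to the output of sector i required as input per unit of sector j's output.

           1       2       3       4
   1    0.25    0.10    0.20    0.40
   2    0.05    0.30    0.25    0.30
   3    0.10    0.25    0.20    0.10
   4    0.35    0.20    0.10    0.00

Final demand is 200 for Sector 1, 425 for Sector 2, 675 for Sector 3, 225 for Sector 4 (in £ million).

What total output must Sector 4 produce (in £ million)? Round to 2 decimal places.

I − A =
  [   0.75    -0.10    -0.20    -0.40]
  [  -0.05     0.70    -0.25    -0.30]
  [  -0.10    -0.25     0.80    -0.10]
  [  -0.35    -0.20    -0.10     1.00]
Compute the cofactors C_ij = (−1)^(i+j)·(3×3 minor ij) of I−A; the adjugate is their transpose:
adj(I−A) = Cᵀ =
  [ 0.430000   0.207000   0.204000   0.254500]
  [ 0.160250   0.449500   0.208000   0.219750]
  [ 0.128250   0.189000   0.362500   0.144250]
  [ 0.195375   0.181250   0.149250   0.350125]
det(I−A) = Σ_j (I−A)_1j·C_1j = (0.75)(0.430000) + (-0.10)(0.160250) + (-0.20)(0.128250) + (-0.40)(0.195375) = 0.202675
(I − A)⁻¹ = adj(I−A) / det(I−A) ≈
  [   2.1216     1.0213     1.0065     1.2557]
  [   0.7907     2.2178     1.0263     1.0842]
  [   0.6328     0.9325     1.7886     0.7117]
  [   0.9640     0.8943     0.7364     1.7275]
x = (I − A)⁻¹ d = adj(I−A)·d / det(I−A), with det(I−A) = 0.202675:
  x_1 = (0.430000·200 + 0.207000·425 + 0.204000·675 + 0.254500·225) / 0.202675 = 368.9375 / 0.202675 ≈ 1820.34
  x_2 = (0.160250·200 + 0.449500·425 + 0.208000·675 + 0.219750·225) / 0.202675 = 412.93125 / 0.202675 ≈ 2037.41
  x_3 = (0.128250·200 + 0.189000·425 + 0.362500·675 + 0.144250·225) / 0.202675 = 383.11875 / 0.202675 ≈ 1890.31
  x_4 = (0.195375·200 + 0.181250·425 + 0.149250·675 + 0.350125·225) / 0.202675 = 295.628125 / 0.202675 ≈ 1458.63

x_4 = 1458.63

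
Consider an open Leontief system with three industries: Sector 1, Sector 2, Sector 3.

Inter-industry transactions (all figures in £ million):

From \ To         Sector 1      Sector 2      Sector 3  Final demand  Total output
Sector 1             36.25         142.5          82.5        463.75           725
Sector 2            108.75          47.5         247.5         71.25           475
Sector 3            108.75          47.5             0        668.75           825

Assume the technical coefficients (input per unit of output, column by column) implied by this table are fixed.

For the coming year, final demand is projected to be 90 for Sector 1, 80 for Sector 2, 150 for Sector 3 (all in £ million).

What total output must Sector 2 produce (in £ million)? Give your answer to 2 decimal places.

Technical coefficients a_ij = z_ij / X_j:
  a_11 = 36.25/725 = 0.05, a_21 = 108.75/725 = 0.15, a_31 = 108.75/725 = 0.15
  a_12 = 142.5/475 = 0.30, a_22 = 47.5/475 = 0.10, a_32 = 47.5/475 = 0.10
  a_13 = 82.5/825 = 0.10, a_23 = 247.5/825 = 0.30, a_33 = 0/825 = 0.00
I − A =
  [   0.95    -0.30    -0.10]
  [  -0.15     0.90    -0.30]
  [  -0.15    -0.10     1.00]
Cofactors of I−A, C_ij = (−1)^(i+j)·(minor ij) (rows/columns in the sector order above):
  C_11 = (0.90)(1.00) − (-0.30)(-0.10) = 0.8700
  C_12 = −[(-0.15)(1.00) − (-0.30)(-0.15)] = 0.1950
  C_13 = (-0.15)(-0.10) − (0.90)(-0.15) = 0.1500
  C_21 = −[(-0.30)(1.00) − (-0.10)(-0.10)] = 0.3100
  C_22 = (0.95)(1.00) − (-0.10)(-0.15) = 0.9350
  C_23 = −[(0.95)(-0.10) − (-0.30)(-0.15)] = 0.1400
  C_31 = (-0.30)(-0.30) − (-0.10)(0.90) = 0.1800
  C_32 = −[(0.95)(-0.30) − (-0.10)(-0.15)] = 0.3000
  C_33 = (0.95)(0.90) − (-0.30)(-0.15) = 0.8100
det(I−A) = Σ_j (I−A)_1j·C_1j = (0.95)(0.8700) + (-0.30)(0.1950) + (-0.10)(0.1500) = 0.7530
adj(I−A) = Cᵀ =
  [ 0.8700   0.3100   0.1800]
  [ 0.1950   0.9350   0.3000]
  [ 0.1500   0.1400   0.8100]
(I − A)⁻¹ = adj(I−A) / det(I−A) ≈
  [   1.1554     0.4117     0.2390]
  [   0.2590     1.2417     0.3984]
  [   0.1992     0.1859     1.0757]
x = (I − A)⁻¹ d = adj(I−A)·d / det(I−A), with det(I−A) = 0.7530:
  x_1 = (0.8700·90 + 0.3100·80 + 0.1800·150) / 0.7530 = 130.10 / 0.7530 ≈ 172.78
  x_2 = (0.1950·90 + 0.9350·80 + 0.3000·150) / 0.7530 = 137.35 / 0.7530 ≈ 182.40
  x_3 = (0.1500·90 + 0.1400·80 + 0.8100·150) / 0.7530 = 146.20 / 0.7530 ≈ 194.16

x_2 = 182.40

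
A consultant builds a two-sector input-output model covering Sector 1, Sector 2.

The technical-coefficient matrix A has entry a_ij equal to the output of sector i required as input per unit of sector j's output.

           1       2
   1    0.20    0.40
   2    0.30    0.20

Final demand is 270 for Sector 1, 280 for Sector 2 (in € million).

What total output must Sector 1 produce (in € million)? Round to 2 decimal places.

I − A =
  [   0.80    -0.40]
  [  -0.30     0.80]
det(I−A) = (0.80)(0.80) − (-0.40)(-0.30) = 0.5200
adj(I−A) = [[0.80, 0.40], [0.30, 0.80]]
(I − A)⁻¹ = adj(I−A) / det(I−A) ≈
  [   1.5385     0.7692]
  [   0.5769     1.5385]
x = (I − A)⁻¹ d = adj(I−A)·d / det(I−A), with det(I−A) = 0.5200:
  x_1 = (0.80·270 + 0.40·280) / 0.5200 = 328.00 / 0.5200 ≈ 630.77
  x_2 = (0.30·270 + 0.80·280) / 0.5200 = 305.00 / 0.5200 ≈ 586.54

x_1 = 630.77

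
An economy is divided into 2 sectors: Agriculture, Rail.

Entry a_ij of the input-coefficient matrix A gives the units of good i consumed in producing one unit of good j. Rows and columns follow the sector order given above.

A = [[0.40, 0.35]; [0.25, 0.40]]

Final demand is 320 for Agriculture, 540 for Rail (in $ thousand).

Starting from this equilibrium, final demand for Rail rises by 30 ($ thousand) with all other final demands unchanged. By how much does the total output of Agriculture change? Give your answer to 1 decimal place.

Δx_A = 38.5

I − A =
  [   0.60    -0.35]
  [  -0.25     0.60]
det(I−A) = (0.60)(0.60) − (-0.35)(-0.25) = 0.2725
adj(I−A) = [[0.60, 0.35], [0.25, 0.60]]
(I − A)⁻¹ = adj(I−A) / det(I−A) ≈
  [   2.2018     1.2844]
  [   0.9174     2.2018]
Δx = (I − A)⁻¹ Δd with Δd having +30 in the Rail component and 0 elsewhere.
So Δx_A = L_AR · (+30), where L_AR = adj(I−A)_AR / det(I−A) = 0.35 / 0.2725.
Δx_A = 0.35 × (+30) / 0.2725 = 10.50 / 0.2725 ≈ 38.5.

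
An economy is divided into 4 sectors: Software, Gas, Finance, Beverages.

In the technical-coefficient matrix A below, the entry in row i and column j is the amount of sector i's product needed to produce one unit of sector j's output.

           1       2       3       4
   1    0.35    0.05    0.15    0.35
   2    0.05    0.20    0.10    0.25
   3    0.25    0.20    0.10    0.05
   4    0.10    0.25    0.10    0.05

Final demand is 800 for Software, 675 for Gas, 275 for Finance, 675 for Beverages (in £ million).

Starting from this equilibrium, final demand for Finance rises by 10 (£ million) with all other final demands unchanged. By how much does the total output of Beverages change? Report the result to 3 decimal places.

I − A =
  [   0.65    -0.05    -0.15    -0.35]
  [  -0.05     0.80    -0.10    -0.25]
  [  -0.25    -0.20     0.90    -0.05]
  [  -0.10    -0.25    -0.10     0.95]
Compute the cofactors C_ij = (−1)^(i+j)·(3×3 minor ij) of I−A; the adjugate is their transpose:
adj(I−A) = Cᵀ =
  [ 0.598500   0.158625   0.147375   0.270000]
  [ 0.095500   0.475875   0.087125   0.165000]
  [ 0.193500   0.158625   0.417375   0.135000]
  [ 0.108500   0.158625   0.082375   0.420000]
det(I−A) = Σ_j (I−A)_1j·C_1j = (0.65)(0.598500) + (-0.05)(0.095500) + (-0.15)(0.193500) + (-0.35)(0.108500) = 0.31725
(I − A)⁻¹ = adj(I−A) / det(I−A) ≈
  [   1.8865     0.5000     0.4645     0.8511]
  [   0.3010     1.5000     0.2746     0.5201]
  [   0.6099     0.5000     1.3156     0.4255]
  [   0.3420     0.5000     0.2597     1.3239]
Δx = (I − A)⁻¹ Δd with Δd having +10 in the Finance component and 0 elsewhere.
So Δx_4 = L_43 · (+10), where L_43 = adj(I−A)_43 / det(I−A) = 0.082375 / 0.31725.
Δx_4 = 0.082375 × (+10) / 0.31725 = 0.82375 / 0.31725 ≈ 2.597.

Δx_4 = 2.597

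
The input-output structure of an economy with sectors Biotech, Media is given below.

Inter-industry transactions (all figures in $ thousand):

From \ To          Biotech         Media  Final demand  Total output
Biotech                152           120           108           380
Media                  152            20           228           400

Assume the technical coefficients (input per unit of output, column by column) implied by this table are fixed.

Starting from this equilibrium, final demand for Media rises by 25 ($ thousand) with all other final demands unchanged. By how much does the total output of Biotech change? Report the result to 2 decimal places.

Δx_1 = 16.67

Technical coefficients a_ij = z_ij / X_j:
  a_11 = 152/380 = 0.40, a_21 = 152/380 = 0.40
  a_12 = 120/400 = 0.30, a_22 = 20/400 = 0.05
I − A =
  [   0.60    -0.30]
  [  -0.40     0.95]
det(I−A) = (0.60)(0.95) − (-0.30)(-0.40) = 0.4500
adj(I−A) = [[0.95, 0.30], [0.40, 0.60]]
(I − A)⁻¹ = adj(I−A) / det(I−A) ≈
  [   2.1111     0.6667]
  [   0.8889     1.3333]
Δx = (I − A)⁻¹ Δd with Δd having +25 in the Media component and 0 elsewhere.
So Δx_1 = L_12 · (+25), where L_12 = adj(I−A)_12 / det(I−A) = 0.30 / 0.4500.
Δx_1 = 0.30 × (+25) / 0.4500 = 7.50 / 0.4500 ≈ 16.67.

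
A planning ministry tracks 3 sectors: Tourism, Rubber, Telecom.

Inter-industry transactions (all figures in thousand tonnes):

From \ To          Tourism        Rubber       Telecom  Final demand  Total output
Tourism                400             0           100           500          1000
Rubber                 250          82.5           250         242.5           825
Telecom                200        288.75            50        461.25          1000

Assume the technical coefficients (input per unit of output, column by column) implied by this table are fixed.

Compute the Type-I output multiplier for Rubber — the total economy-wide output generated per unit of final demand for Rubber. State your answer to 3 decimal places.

Technical coefficients a_ij = z_ij / X_j:
  a_11 = 400/1000 = 0.40, a_21 = 250/1000 = 0.25, a_31 = 200/1000 = 0.20
  a_12 = 0/825 = 0.00, a_22 = 82.5/825 = 0.10, a_32 = 288.75/825 = 0.35
  a_13 = 100/1000 = 0.10, a_23 = 250/1000 = 0.25, a_33 = 50/1000 = 0.05
I − A =
  [   0.60     0.00    -0.10]
  [  -0.25     0.90    -0.25]
  [  -0.20    -0.35     0.95]
Cofactors of I−A, C_ij = (−1)^(i+j)·(minor ij) (rows/columns in the sector order above):
  C_11 = (0.90)(0.95) − (-0.25)(-0.35) = 0.7675
  C_12 = −[(-0.25)(0.95) − (-0.25)(-0.20)] = 0.2875
  C_13 = (-0.25)(-0.35) − (0.90)(-0.20) = 0.2675
  C_21 = −[(0.00)(0.95) − (-0.10)(-0.35)] = 0.0350
  C_22 = (0.60)(0.95) − (-0.10)(-0.20) = 0.5500
  C_23 = −[(0.60)(-0.35) − (0.00)(-0.20)] = 0.2100
  C_31 = (0.00)(-0.25) − (-0.10)(0.90) = 0.0900
  C_32 = −[(0.60)(-0.25) − (-0.10)(-0.25)] = 0.1750
  C_33 = (0.60)(0.90) − (0.00)(-0.25) = 0.5400
det(I−A) = Σ_j (I−A)_1j·C_1j = (0.60)(0.7675) + (0.00)(0.2875) + (-0.10)(0.2675) = 0.43375
adj(I−A) = Cᵀ =
  [ 0.7675   0.0350   0.0900]
  [ 0.2875   0.5500   0.1750]
  [ 0.2675   0.2100   0.5400]
(I − A)⁻¹ = adj(I−A) / det(I−A) ≈
  [   1.7695     0.0807     0.2075]
  [   0.6628     1.2680     0.4035]
  [   0.6167     0.4841     1.2450]
The output multiplier for sector j is the column-j sum of the Leontief inverse (I − A)⁻¹ = adj(I−A) / det(I−A).
Column 2 of adj(I−A): (0.0350, 0.5500, 0.2100); det(I−A) = 0.43375.
m_2 = (0.0350 + 0.5500 + 0.2100) / 0.43375 = 0.795 / 0.43375 ≈ 1.833.

m_2 = 1.833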